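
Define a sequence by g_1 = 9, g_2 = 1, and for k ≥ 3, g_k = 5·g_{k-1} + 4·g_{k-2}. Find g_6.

6881

Compute successive terms:
g_3 = 41, g_4 = 209, g_5 = 1209, g_6 = 6881.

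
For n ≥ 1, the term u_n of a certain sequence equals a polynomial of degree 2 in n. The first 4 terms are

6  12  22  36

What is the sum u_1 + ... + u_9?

606

1st diffs: 6, 10, 14.
2nd diffs: 4, 4 (constant).
Newton forward-difference form: u_n = 6 + 6·C(n-1,1) + 4·C(n-1,2).
Continuing: …, 54, 76, 102, 132, …, u_9 = 166.
Summing n = 1..9 (9 terms) gives 606.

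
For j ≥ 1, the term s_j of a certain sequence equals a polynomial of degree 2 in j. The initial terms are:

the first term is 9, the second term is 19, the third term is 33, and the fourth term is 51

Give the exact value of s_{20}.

1st diffs: 10, 14, 18.
2nd diffs: 4, 4 (constant).
So s_j = 2j^2 + 4j + 3.
Evaluating at j = 20 gives s_{20} = 883.

883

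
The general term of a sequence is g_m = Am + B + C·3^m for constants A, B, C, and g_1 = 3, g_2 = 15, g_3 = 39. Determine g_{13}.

1594395

Write the equations: A + B + 3C = 3; 2A + B + 9C = 15; 3A + B + 27C = 39.
Subtracting the first from the second: A + 6C = 12.
Subtracting the second from the third: A + 18C = 24.
Solving: C = 1, A = 6, then B = -6.
Hence g_{13} = 6·13 + (-6) + 1·1594323 = 1594395.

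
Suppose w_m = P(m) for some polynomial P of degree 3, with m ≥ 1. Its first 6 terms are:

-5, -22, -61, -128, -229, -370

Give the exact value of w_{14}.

1st diffs: -17, -39, -67, -101, -141.
2nd diffs: -22, -28, -34, -40.
3rd diffs: -6, -6, -6 (constant).
So w_m = -m^3 - 5m^2 + 5m - 4.
Evaluating at m = 14 gives w_{14} = -3658.

-3658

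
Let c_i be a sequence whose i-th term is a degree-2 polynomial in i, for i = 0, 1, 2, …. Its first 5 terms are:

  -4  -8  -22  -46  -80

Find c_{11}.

1st diffs: -4, -14, -24, -34.
2nd diffs: -10, -10, -10 (constant).
Newton forward-difference form: c_i = -4 + (-4)·C(i,1) + (-10)·C(i,2).
At i = 11: i = 11, so c_{11} = -4 - 44 - 550 = -598.

-598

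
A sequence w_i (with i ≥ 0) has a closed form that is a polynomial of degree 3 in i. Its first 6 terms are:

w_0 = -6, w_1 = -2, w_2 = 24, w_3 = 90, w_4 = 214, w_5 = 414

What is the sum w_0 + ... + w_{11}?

13942

1st diffs: 4, 26, 66, 124, 200.
2nd diffs: 22, 40, 58, 76.
3rd diffs: 18, 18, 18 (constant).
Newton forward-difference form: w_i = -6 + 4·C(i,1) + 22·C(i,2) + 18·C(i,3).
Continuing: …, 708, 1114, 1650, 2334, …, w_{11} = 4218.
Summing i = 0..11 (12 terms) gives 13942.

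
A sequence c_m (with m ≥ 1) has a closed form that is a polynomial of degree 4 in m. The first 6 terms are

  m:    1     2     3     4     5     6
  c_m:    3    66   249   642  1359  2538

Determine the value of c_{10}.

15474

1st diffs: 63, 183, 393, 717, 1179.
2nd diffs: 120, 210, 324, 462.
3rd diffs: 90, 114, 138.
4th diffs: 24, 24 (constant).
So c_m = m^4 + 5m^3 + 5m^2 - 2m - 6.
Evaluating at m = 10 gives c_{10} = 15474.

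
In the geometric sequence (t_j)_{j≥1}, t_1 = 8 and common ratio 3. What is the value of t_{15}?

38263752

t_j = 8·3^(j-1).
t_{15} = 8·3^14 = 38263752.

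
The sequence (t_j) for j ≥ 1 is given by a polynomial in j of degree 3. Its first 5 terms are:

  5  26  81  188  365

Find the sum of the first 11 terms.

1st diffs: 21, 55, 107, 177.
2nd diffs: 34, 52, 70.
3rd diffs: 18, 18 (constant).
Newton forward-difference form: t_j = 5 + 21·C(j-1,1) + 34·C(j-1,2) + 18·C(j-1,3).
Continuing: …, 630, 1001, 1496, 2133, …, t_{11} = 3905.
Summing j = 1..11 (11 terms) gives 12760.

12760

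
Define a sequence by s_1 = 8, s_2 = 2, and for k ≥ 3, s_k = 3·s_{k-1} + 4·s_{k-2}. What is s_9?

Iterate the recurrence:
s_3 = 38  s_4 = 122  s_5 = 518  s_6 = 2042  s_7 = 8198  s_8 = 32762  s_9 = 131078.
(Characteristic roots are 4 and -1.)

131078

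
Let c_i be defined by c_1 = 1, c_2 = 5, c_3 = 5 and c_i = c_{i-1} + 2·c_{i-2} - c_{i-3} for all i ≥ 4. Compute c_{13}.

Iterate the recurrence:
c_4 = 14; c_5 = 19; c_6 = 42; c_7 = 66; c_8 = 131; c_9 = 221; c_{10} = 417; c_{11} = 728; c_{12} = 1341; c_{13} = 2380.

2380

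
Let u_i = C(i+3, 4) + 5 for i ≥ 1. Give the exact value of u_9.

C(12, 4) = 495, so u_9 = 500.

500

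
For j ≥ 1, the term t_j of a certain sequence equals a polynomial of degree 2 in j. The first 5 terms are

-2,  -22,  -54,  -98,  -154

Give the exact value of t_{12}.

1st diffs: -20, -32, -44, -56.
2nd diffs: -12, -12, -12 (constant).
Newton forward-difference form: t_j = -2 + (-20)·C(j-1,1) + (-12)·C(j-1,2).
At j = 12: j-1 = 11, so t_{12} = -2 - 220 - 660 = -882.

-882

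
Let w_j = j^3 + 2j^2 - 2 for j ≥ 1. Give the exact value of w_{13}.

2533

w_{13} = 1·13^3 + 2·13^2 - 2 = 2533.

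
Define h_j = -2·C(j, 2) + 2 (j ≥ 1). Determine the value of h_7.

-40

C(7, 2) = 21, so h_7 = -40.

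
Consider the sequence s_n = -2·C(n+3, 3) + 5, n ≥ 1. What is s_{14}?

C(17, 3) = 680, so s_{14} = -1355.

-1355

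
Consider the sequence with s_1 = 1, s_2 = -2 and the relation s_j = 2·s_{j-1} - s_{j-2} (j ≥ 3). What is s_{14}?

Compute successive terms:
s_3 = -5, s_4 = -8, s_5 = -11, …, s_{11} = -29, s_{12} = -32, s_{13} = -35, s_{14} = -38.
(Characteristic roots are 1 and 1.)

-38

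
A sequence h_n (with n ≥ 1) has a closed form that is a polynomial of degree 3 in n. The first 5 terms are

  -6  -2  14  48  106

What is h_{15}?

1st diffs: 4, 16, 34, 58.
2nd diffs: 12, 18, 24.
3rd diffs: 6, 6 (constant).
Newton forward-difference form: h_n = -6 + 4·C(n-1,1) + 12·C(n-1,2) + 6·C(n-1,3).
At n = 15: n-1 = 14, so h_{15} = -6 + 56 + 1092 + 2184 = 3326.

3326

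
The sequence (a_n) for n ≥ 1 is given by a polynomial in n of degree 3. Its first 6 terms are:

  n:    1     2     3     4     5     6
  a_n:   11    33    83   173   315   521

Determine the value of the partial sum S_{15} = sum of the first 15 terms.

31595

1st diffs: 22, 50, 90, 142, 206.
2nd diffs: 28, 40, 52, 64.
3rd diffs: 12, 12, 12 (constant).
So a_n = 2n^3 + 2n^2 + 2n + 5.
Continuing: …, 803, 1173, 1643, 2225, …, a_{15} = 7235.
Summing n = 1..15 (15 terms) gives 31595.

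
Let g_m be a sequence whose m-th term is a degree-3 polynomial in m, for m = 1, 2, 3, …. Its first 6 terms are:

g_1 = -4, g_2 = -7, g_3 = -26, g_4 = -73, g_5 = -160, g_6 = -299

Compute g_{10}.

1st diffs: -3, -19, -47, -87, -139.
2nd diffs: -16, -28, -40, -52.
3rd diffs: -12, -12, -12 (constant).
Newton forward-difference form: g_m = -4 + (-3)·C(m-1,1) + (-16)·C(m-1,2) + (-12)·C(m-1,3).
At m = 10: m-1 = 9, so g_{10} = -4 - 27 - 576 - 1008 = -1615.

-1615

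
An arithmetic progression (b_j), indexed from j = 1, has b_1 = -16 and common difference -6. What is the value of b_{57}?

-352

b_j = -16 + (j - 1)·(-6).
b_{57} = -16 + 56·(-6) = -352.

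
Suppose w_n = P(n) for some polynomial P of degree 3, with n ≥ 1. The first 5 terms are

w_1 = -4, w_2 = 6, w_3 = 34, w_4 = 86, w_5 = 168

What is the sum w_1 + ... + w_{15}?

1st diffs: 10, 28, 52, 82.
2nd diffs: 18, 24, 30.
3rd diffs: 6, 6 (constant).
So w_n = n^3 + 3n^2 - 6n - 2.
Continuing: …, 286, 446, 654, 916, …, w_{15} = 3958.
Summing n = 1..15 (15 terms) gives 17370.

17370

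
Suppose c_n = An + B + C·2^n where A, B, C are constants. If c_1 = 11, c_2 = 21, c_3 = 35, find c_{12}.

8265

Plug in n = 1, 2, 3: A + B + 2C = 11; 2A + B + 4C = 21; 3A + B + 8C = 35.
Subtracting the first from the second: A + 2C = 10.
Subtracting the second from the third: A + 4C = 14.
Solving: C = 2, A = 6, then B = 1.
Therefore c_{12} = 72 + 1 + 2·4096 = 8265.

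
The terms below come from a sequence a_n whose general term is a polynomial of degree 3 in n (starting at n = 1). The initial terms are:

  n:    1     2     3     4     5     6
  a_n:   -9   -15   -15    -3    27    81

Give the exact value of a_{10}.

657

1st diffs: -6, 0, 12, 30, 54.
2nd diffs: 6, 12, 18, 24.
3rd diffs: 6, 6, 6 (constant).
Newton forward-difference form: a_n = -9 + (-6)·C(n-1,1) + 6·C(n-1,2) + 6·C(n-1,3).
At n = 10: n-1 = 9, so a_{10} = -9 - 54 + 216 + 504 = 657.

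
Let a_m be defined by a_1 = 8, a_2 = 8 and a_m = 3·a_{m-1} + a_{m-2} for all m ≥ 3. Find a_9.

40928

Applying the relation repeatedly:
a_3 = 32, a_4 = 104, a_5 = 344, a_6 = 1136, a_7 = 3752, a_8 = 12392, a_9 = 40928.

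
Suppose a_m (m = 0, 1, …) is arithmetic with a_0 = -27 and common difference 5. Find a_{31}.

128

a_m = -27 + (m - 0)·5.
a_{31} = -27 + 31·5 = 128.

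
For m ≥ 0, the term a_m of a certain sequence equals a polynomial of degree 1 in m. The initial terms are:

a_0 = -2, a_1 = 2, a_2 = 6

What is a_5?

18

1st diffs: 4, 4 (constant).
So a_m = 4m - 2.
Evaluating at m = 5 gives a_5 = 18.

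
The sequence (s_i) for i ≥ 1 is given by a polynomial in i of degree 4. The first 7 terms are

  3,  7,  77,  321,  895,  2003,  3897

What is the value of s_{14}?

1st diffs: 4, 70, 244, 574, 1108, 1894.
2nd diffs: 66, 174, 330, 534, 786.
3rd diffs: 108, 156, 204, 252.
4th diffs: 48, 48, 48 (constant).
So s_i = 2i^4 - 2i^3 - 5i^2 + 3i + 5.
Evaluating at i = 14 gives s_{14} = 70411.

70411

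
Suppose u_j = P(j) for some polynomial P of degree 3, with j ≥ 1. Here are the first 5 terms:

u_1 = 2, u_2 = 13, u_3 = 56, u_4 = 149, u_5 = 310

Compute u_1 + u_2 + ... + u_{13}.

1st diffs: 11, 43, 93, 161.
2nd diffs: 32, 50, 68.
3rd diffs: 18, 18 (constant).
So u_j = 3j^3 - 2j^2 - 4j + 5.
Continuing: …, 557, 908, 1381, 1994, …, u_{13} = 6206.
Summing j = 1..13 (13 terms) gives 22906.

22906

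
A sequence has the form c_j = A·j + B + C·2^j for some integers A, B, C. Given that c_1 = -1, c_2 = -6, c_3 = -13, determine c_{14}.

-16422

Plug in j = 1, 2, 3: A + B + 2C = -1; 2A + B + 4C = -6; 3A + B + 8C = -13.
Subtracting the first from the second: A + 2C = -5.
Subtracting the second from the third: A + 4C = -7.
Solving: C = -1, A = -3, then B = 4.
Therefore c_{14} = -42 + 4 + (-1)·16384 = -16422.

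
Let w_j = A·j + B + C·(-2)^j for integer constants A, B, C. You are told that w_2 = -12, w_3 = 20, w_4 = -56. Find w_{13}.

At j = 2, 3, 4: 2A + B + 4C = -12; 3A + B - 8C = 20; 4A + B + 16C = -56.
Subtracting the first from the second: A - 12C = 32.
Subtracting the second from the third: A + 24C = -76.
Solving: C = -3, A = -4, then B = 8.
Hence w_{13} = -4·13 + 8 + (-3)·(-8192) = 24532.

24532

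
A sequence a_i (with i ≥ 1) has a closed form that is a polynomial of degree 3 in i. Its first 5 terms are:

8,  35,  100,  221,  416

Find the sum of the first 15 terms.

44815

1st diffs: 27, 65, 121, 195.
2nd diffs: 38, 56, 74.
3rd diffs: 18, 18 (constant).
Newton forward-difference form: a_i = 8 + 27·C(i-1,1) + 38·C(i-1,2) + 18·C(i-1,3).
Continuing: …, 703, 1100, 1625, 2296, …, a_{15} = 10396.
Summing i = 1..15 (15 terms) gives 44815.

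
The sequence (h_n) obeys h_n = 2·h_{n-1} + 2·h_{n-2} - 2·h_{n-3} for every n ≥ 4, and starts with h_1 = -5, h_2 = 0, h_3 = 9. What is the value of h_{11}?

Iterate the recurrence:
h_4 = 28  h_5 = 74  h_6 = 186  h_7 = 464  h_8 = 1152  h_9 = 2860  h_{10} = 7096  h_{11} = 17608.

17608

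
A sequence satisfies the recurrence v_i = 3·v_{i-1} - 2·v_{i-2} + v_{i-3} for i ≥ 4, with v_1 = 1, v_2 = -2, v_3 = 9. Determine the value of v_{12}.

27092

Iterate the recurrence:
v_4 = 32  v_5 = 76  v_6 = 173  v_7 = 399  v_8 = 927  v_9 = 2156  v_{10} = 5013  v_{11} = 11654  v_{12} = 27092.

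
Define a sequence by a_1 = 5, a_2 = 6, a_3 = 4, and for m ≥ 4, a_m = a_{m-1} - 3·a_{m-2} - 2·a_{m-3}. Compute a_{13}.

Iterate the recurrence:
a_4 = -24, a_5 = -48, a_6 = 16, a_7 = 208, a_8 = 256, a_9 = -400, a_{10} = -1584, a_{11} = -896, a_{12} = 4656, a_{13} = 10512.

10512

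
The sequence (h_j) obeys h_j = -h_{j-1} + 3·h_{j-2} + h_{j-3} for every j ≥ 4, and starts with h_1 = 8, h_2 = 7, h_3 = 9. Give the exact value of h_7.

7

Iterate the recurrence:
h_4 = 20, h_5 = 14, h_6 = 55, h_7 = 7.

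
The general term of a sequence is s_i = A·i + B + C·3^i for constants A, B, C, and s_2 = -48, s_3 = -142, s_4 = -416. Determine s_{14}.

-23914896

Plug in i = 2, 3, 4: 2A + B + 9C = -48; 3A + B + 27C = -142; 4A + B + 81C = -416.
Subtracting the first from the second: A + 18C = -94.
Subtracting the second from the third: A + 54C = -274.
Solving: C = -5, A = -4, then B = 5.
So s_i = -4·i + 5 + (-5)·3^i; at i=14 this is -23914896.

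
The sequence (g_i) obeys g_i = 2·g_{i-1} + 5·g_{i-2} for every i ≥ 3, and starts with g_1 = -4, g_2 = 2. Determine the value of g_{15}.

Applying the relation repeatedly:
g_3 = -16; g_4 = -22; g_5 = -124; …; g_{12} = -637702; g_{13} = -2200684; g_{14} = -7589878; g_{15} = -26183176.

-26183176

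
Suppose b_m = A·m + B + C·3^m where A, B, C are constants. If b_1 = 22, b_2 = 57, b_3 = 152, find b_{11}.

885792

The three given values yield: A + B + 3C = 22; 2A + B + 9C = 57; 3A + B + 27C = 152.
Subtracting the first from the second: A + 6C = 35.
Subtracting the second from the third: A + 18C = 95.
Solving: C = 5, A = 5, then B = 2.
So b_m = 5·m + 2 + 5·3^m; at m=11 this is 885792.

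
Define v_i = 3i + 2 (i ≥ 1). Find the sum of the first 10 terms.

Over i = 1..10: Σi = 55.
Total = (3)·55 + (2)·10 = 185.

185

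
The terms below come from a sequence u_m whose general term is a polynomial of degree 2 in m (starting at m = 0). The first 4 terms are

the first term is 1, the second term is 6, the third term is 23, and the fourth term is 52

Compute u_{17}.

1st diffs: 5, 17, 29.
2nd diffs: 12, 12 (constant).
Newton forward-difference form: u_m = 1 + 5·C(m,1) + 12·C(m,2).
At m = 17: m = 17, so u_{17} = 1 + 85 + 1632 = 1718.

1718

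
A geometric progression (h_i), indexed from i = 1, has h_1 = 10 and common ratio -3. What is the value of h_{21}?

h_i = 10·(-3)^(i-1).
h_{21} = 10·(-3)^20 = 34867844010.

34867844010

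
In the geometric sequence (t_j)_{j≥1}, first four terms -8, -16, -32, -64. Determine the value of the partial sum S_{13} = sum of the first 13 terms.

-65528

Common ratio r = 2.
t_j = (-8)·2^(j-1).
S = (-8)·(2^13 - 1)/(2 - 1) = (-8)·(8192 - 1)/(1) = -65528.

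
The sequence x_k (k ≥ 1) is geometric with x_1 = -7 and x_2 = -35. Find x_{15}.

-42724609375

Common ratio r = 5.
x_k = (-7)·5^(k-1).
x_{15} = (-7)·5^14 = -42724609375.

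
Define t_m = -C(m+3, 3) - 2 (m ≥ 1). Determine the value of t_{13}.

C(16, 3) = 560, so t_{13} = -562.

-562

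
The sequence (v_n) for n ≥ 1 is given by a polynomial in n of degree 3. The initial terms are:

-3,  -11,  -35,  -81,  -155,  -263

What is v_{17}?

1st diffs: -8, -24, -46, -74, -108.
2nd diffs: -16, -22, -28, -34.
3rd diffs: -6, -6, -6 (constant).
Newton forward-difference form: v_n = -3 + (-8)·C(n-1,1) + (-16)·C(n-1,2) + (-6)·C(n-1,3).
At n = 17: n-1 = 16, so v_{17} = -3 - 128 - 1920 - 3360 = -5411.

-5411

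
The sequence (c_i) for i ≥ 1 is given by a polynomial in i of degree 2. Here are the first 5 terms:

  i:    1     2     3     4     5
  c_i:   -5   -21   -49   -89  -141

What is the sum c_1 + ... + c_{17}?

-10421

1st diffs: -16, -28, -40, -52.
2nd diffs: -12, -12, -12 (constant).
So c_i = -6i^2 + 2i - 1.
Continuing: …, -205, -281, -369, -469, …, c_{17} = -1701.
Summing i = 1..17 (17 terms) gives -10421.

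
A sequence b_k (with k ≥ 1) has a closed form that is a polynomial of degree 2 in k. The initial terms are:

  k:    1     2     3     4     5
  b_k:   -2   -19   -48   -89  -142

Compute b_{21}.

1st diffs: -17, -29, -41, -53.
2nd diffs: -12, -12, -12 (constant).
So b_k = -6k^2 + k + 3.
Evaluating at k = 21 gives b_{21} = -2622.

-2622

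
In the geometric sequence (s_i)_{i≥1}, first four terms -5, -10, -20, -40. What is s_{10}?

-2560

Common ratio r = 2.
s_i = (-5)·2^(i-1).
s_{10} = (-5)·2^9 = -2560.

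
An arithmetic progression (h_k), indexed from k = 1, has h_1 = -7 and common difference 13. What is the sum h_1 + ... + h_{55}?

h_k = -7 + (k - 1)·13.
h_{55} = 695; S = 55·(-7 + 695)/2 = 18920.

18920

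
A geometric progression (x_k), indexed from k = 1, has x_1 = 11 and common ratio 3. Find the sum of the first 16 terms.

236756960

x_k = 11·3^(k-1).
S = 11·(3^16 - 1)/(3 - 1) = 11·(43046721 - 1)/(2) = 236756960.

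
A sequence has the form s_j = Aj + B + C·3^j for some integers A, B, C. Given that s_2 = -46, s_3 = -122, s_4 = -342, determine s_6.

At j = 2, 3, 4: 2A + B + 9C = -46; 3A + B + 27C = -122; 4A + B + 81C = -342.
Subtracting the first from the second: A + 18C = -76.
Subtracting the second from the third: A + 54C = -220.
Solving: C = -4, A = -4, then B = -2.
Therefore s_6 = -24 + (-2) + (-4)·729 = -2942.

-2942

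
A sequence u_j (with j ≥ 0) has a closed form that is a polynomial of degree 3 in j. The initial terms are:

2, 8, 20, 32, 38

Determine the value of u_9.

-232

1st diffs: 6, 12, 12, 6.
2nd diffs: 6, 0, -6.
3rd diffs: -6, -6 (constant).
Newton forward-difference form: u_j = 2 + 6·C(j,1) + 6·C(j,2) + (-6)·C(j,3).
At j = 9: j = 9, so u_9 = 2 + 54 + 216 - 504 = -232.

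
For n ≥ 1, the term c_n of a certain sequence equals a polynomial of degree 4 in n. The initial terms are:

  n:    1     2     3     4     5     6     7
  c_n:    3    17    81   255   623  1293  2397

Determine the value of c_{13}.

28551

1st diffs: 14, 64, 174, 368, 670, 1104.
2nd diffs: 50, 110, 194, 302, 434.
3rd diffs: 60, 84, 108, 132.
4th diffs: 24, 24, 24 (constant).
Newton forward-difference form: c_n = 3 + 14·C(n-1,1) + 50·C(n-1,2) + 60·C(n-1,3) + 24·C(n-1,4).
At n = 13: n-1 = 12, so c_{13} = 3 + 168 + 3300 + 13200 + 11880 = 28551.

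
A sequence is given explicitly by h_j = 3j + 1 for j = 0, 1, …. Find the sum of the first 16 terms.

376

Over j = 0..15: Σj = 120.
Total = (3)·120 + (1)·16 = 376.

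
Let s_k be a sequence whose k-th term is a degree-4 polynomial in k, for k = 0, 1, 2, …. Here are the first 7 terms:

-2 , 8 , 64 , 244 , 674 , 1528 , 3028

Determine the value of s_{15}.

105988

1st diffs: 10, 56, 180, 430, 854, 1500.
2nd diffs: 46, 124, 250, 424, 646.
3rd diffs: 78, 126, 174, 222.
4th diffs: 48, 48, 48 (constant).
Newton forward-difference form: s_k = -2 + 10·C(k,1) + 46·C(k,2) + 78·C(k,3) + 48·C(k,4).
At k = 15: k = 15, so s_{15} = -2 + 150 + 4830 + 35490 + 65520 = 105988.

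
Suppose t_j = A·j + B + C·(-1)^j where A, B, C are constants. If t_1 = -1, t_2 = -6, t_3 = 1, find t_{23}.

Plug in j = 1, 2, 3: A + B - C = -1; 2A + B + C = -6; 3A + B - C = 1.
Subtracting the first from the second: A + 2C = -5.
Subtracting the second from the third: A - 2C = 7.
Solving: C = -3, A = 1, then B = -5.
So t_j = 1·j + (-5) + (-3)·(-1)^j; at j=23 this is 21.

21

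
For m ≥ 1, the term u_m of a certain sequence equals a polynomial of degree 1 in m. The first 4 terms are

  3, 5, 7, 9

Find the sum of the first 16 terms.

288

1st diffs: 2, 2, 2 (constant).
So u_m = 2m + 1.
Continuing: …, 11, 13, 15, 17, …, u_{16} = 33.
Summing m = 1..16 (16 terms) gives 288.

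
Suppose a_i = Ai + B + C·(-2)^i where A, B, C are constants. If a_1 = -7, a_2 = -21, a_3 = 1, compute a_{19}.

Plug in i = 1, 2, 3: A + B - 2C = -7; 2A + B + 4C = -21; 3A + B - 8C = 1.
Subtracting the first from the second: A + 6C = -14.
Subtracting the second from the third: A - 12C = 22.
Solving: C = -2, A = -2, then B = -9.
So a_i = -2·i + (-9) + (-2)·(-2)^i; at i=19 this is 1048529.

1048529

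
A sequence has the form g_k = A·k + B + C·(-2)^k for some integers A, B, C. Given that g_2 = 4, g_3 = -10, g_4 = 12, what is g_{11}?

-2066

The three given values yield: 2A + B + 4C = 4; 3A + B - 8C = -10; 4A + B + 16C = 12.
Subtracting the first from the second: A - 12C = -14.
Subtracting the second from the third: A + 24C = 22.
Solving: C = 1, A = -2, then B = 4.
So g_k = -2·k + 4 + 1·(-2)^k; at k=11 this is -2066.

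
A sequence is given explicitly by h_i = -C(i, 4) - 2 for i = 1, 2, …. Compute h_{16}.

-1822

C(16, 4) = 1820, so h_{16} = -1822.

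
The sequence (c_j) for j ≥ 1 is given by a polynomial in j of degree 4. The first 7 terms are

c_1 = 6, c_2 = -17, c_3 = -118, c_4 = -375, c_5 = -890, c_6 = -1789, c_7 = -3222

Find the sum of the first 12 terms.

1st diffs: -23, -101, -257, -515, -899, -1433.
2nd diffs: -78, -156, -258, -384, -534.
3rd diffs: -78, -102, -126, -150.
4th diffs: -24, -24, -24 (constant).
Newton forward-difference form: c_j = 6 + (-23)·C(j-1,1) + (-78)·C(j-1,2) + (-78)·C(j-1,3) + (-24)·C(j-1,4).
Continuing: …, -5363, -8410, -12585, -18134, …, c_{12} = -25327.
Summing j = 1..12 (12 terms) gives -76224.

-76224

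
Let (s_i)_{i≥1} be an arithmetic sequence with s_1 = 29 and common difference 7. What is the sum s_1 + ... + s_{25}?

s_i = 29 + (i - 1)·7.
s_{25} = 197; S = 25·(29 + 197)/2 = 2825.

2825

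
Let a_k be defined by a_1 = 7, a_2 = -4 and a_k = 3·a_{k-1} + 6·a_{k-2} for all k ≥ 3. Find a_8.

a_3 = 30, a_4 = 66, a_5 = 378, a_6 = 1530, a_7 = 6858, a_8 = 29754.

29754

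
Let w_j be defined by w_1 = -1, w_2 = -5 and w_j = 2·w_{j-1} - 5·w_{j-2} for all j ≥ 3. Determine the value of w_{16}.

w_3 = -5, w_4 = 15, w_5 = 55, …, w_{13} = -32345, w_{14} = -58765, w_{15} = 44195, w_{16} = 382215.

382215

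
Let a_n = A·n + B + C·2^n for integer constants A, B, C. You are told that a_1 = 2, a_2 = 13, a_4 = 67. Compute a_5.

Write the equations: A + B + 2C = 2; 2A + B + 4C = 13; 4A + B + 16C = 67.
Subtracting the first from the second: A + 2C = 11.
Subtracting the second from the third: 2A + 12C = 54.
Solving: C = 4, A = 3, then B = -9.
Hence a_5 = 3·5 + (-9) + 4·32 = 134.

134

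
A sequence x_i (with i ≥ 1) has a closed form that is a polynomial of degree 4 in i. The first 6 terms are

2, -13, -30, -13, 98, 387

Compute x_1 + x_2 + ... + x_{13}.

1st diffs: -15, -17, 17, 111, 289.
2nd diffs: -2, 34, 94, 178.
3rd diffs: 36, 60, 84.
4th diffs: 24, 24 (constant).
Newton forward-difference form: x_i = 2 + (-15)·C(i-1,1) + (-2)·C(i-1,2) + 36·C(i-1,3) + 24·C(i-1,4).
Continuing: …, 962, 1955, 3522, 5843, …, x_{13} = 19490.
Summing i = 1..13 (13 terms) gives 54912.

54912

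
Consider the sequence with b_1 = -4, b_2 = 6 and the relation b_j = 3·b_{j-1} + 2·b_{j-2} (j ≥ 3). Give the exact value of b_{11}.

298978

b_3 = 10, b_4 = 42, b_5 = 146, b_6 = 522, b_7 = 1858, b_8 = 6618, b_9 = 23570, b_{10} = 83946, b_{11} = 298978.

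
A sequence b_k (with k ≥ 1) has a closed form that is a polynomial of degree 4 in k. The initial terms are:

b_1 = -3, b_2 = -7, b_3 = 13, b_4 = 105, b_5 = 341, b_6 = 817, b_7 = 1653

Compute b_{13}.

1st diffs: -4, 20, 92, 236, 476, 836.
2nd diffs: 24, 72, 144, 240, 360.
3rd diffs: 48, 72, 96, 120.
4th diffs: 24, 24, 24 (constant).
Newton forward-difference form: b_k = -3 + (-4)·C(k-1,1) + 24·C(k-1,2) + 48·C(k-1,3) + 24·C(k-1,4).
At k = 13: k-1 = 12, so b_{13} = -3 - 48 + 1584 + 10560 + 11880 = 23973.

23973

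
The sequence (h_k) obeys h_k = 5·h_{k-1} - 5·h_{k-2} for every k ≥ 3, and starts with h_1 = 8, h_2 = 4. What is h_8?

-25500

Iterate the recurrence:
h_3 = -20, h_4 = -120, h_5 = -500, h_6 = -1900, h_7 = -7000, h_8 = -25500.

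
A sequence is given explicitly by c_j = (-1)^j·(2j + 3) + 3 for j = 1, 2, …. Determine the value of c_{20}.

(-1)^20 = 1; 2j + 3 at j=20 is 43; so c_{20} = 46.

46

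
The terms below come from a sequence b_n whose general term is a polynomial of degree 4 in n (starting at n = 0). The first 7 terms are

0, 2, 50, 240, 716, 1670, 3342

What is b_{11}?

1st diffs: 2, 48, 190, 476, 954, 1672.
2nd diffs: 46, 142, 286, 478, 718.
3rd diffs: 96, 144, 192, 240.
4th diffs: 48, 48, 48 (constant).
So b_n = 2n^4 + 4n^3 - 3n^2 - n.
Evaluating at n = 11 gives b_{11} = 34232.

34232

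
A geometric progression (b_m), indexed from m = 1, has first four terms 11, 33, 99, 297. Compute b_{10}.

216513

Common ratio r = 3.
b_m = 11·3^(m-1).
b_{10} = 11·3^9 = 216513.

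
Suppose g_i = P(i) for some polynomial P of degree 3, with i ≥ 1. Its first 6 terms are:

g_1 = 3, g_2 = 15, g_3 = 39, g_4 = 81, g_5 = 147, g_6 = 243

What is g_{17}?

1st diffs: 12, 24, 42, 66, 96.
2nd diffs: 12, 18, 24, 30.
3rd diffs: 6, 6, 6 (constant).
Newton forward-difference form: g_i = 3 + 12·C(i-1,1) + 12·C(i-1,2) + 6·C(i-1,3).
At i = 17: i-1 = 16, so g_{17} = 3 + 192 + 1440 + 3360 = 4995.

4995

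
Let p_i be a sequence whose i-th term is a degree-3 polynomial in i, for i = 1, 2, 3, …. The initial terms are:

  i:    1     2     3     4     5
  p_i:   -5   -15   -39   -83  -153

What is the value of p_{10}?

1st diffs: -10, -24, -44, -70.
2nd diffs: -14, -20, -26.
3rd diffs: -6, -6 (constant).
Newton forward-difference form: p_i = -5 + (-10)·C(i-1,1) + (-14)·C(i-1,2) + (-6)·C(i-1,3).
At i = 10: i-1 = 9, so p_{10} = -5 - 90 - 504 - 504 = -1103.

-1103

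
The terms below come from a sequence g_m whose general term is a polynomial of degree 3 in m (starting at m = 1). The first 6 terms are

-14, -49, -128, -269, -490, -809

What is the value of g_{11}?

-4504

1st diffs: -35, -79, -141, -221, -319.
2nd diffs: -44, -62, -80, -98.
3rd diffs: -18, -18, -18 (constant).
So g_m = -3m^3 - 4m^2 - 2m - 5.
Evaluating at m = 11 gives g_{11} = -4504.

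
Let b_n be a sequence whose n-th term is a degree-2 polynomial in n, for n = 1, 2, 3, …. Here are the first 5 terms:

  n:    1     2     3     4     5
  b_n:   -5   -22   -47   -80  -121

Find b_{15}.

-971

1st diffs: -17, -25, -33, -41.
2nd diffs: -8, -8, -8 (constant).
Newton forward-difference form: b_n = -5 + (-17)·C(n-1,1) + (-8)·C(n-1,2).
At n = 15: n-1 = 14, so b_{15} = -5 - 238 - 728 = -971.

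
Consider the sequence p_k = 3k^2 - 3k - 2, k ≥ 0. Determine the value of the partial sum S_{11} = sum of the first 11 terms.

Over k = 0..10: Σk = 55, Σk² = 385.
Total = (3)·385 + (-3)·55 + (-2)·11 = 968.

968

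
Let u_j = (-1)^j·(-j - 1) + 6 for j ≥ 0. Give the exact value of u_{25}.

(-1)^25 = -1; -j - 1 at j=25 is -26; so u_{25} = 32.

32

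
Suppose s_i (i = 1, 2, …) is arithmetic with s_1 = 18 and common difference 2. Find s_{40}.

96

s_i = 18 + (i - 1)·2.
s_{40} = 18 + 39·2 = 96.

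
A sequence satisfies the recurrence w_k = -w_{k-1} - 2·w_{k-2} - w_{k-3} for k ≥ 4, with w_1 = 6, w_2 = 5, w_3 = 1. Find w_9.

59

Iterate the recurrence:
w_4 = -17;  w_5 = 10;  w_6 = 23;  w_7 = -26;  w_8 = -30;  w_9 = 59.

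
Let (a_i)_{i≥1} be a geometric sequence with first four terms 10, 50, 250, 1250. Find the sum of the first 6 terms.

Common ratio r = 5.
a_i = 10·5^(i-1).
S = 10·(5^6 - 1)/(5 - 1) = 10·(15625 - 1)/(4) = 39060.

39060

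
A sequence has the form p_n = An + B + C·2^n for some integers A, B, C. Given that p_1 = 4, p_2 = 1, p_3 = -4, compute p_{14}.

At n = 1, 2, 3: A + B + 2C = 4; 2A + B + 4C = 1; 3A + B + 8C = -4.
Subtracting the first from the second: A + 2C = -3.
Subtracting the second from the third: A + 4C = -5.
Solving: C = -1, A = -1, then B = 7.
Hence p_{14} = -1·14 + 7 + (-1)·16384 = -16391.

-16391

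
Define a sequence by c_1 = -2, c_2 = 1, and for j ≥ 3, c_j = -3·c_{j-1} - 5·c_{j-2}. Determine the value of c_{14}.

Step forward from the initial values:
c_3 = 7; c_4 = -26; c_5 = 43; …; c_{11} = 6307; c_{12} = -15551; c_{13} = 15118; c_{14} = 32401.

32401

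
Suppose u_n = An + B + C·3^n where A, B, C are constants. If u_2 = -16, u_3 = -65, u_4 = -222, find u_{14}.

-14348836

Write the equations: 2A + B + 9C = -16; 3A + B + 27C = -65; 4A + B + 81C = -222.
Subtracting the first from the second: A + 18C = -49.
Subtracting the second from the third: A + 54C = -157.
Solving: C = -3, A = 5, then B = 1.
So u_n = 5·n + 1 + (-3)·3^n; at n=14 this is -14348836.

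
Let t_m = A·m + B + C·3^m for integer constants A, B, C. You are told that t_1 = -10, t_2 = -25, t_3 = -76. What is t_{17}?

-387420442

The three given values yield: A + B + 3C = -10; 2A + B + 9C = -25; 3A + B + 27C = -76.
Subtracting the first from the second: A + 6C = -15.
Subtracting the second from the third: A + 18C = -51.
Solving: C = -3, A = 3, then B = -4.
Therefore t_{17} = 51 + (-4) + (-3)·129140163 = -387420442.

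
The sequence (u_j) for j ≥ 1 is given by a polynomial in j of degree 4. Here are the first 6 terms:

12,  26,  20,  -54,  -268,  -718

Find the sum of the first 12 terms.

1st diffs: 14, -6, -74, -214, -450.
2nd diffs: -20, -68, -140, -236.
3rd diffs: -48, -72, -96.
4th diffs: -24, -24 (constant).
So u_j = -j^4 + 2j^3 + 3j^2 + 6j + 2.
Continuing: …, -1524, -2830, -4804, -7638, …, u_{12} = -16774.
Summing j = 1..12 (12 terms) gives -46100.

-46100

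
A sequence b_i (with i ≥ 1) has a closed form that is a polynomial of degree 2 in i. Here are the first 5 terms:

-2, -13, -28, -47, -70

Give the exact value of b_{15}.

-520

1st diffs: -11, -15, -19, -23.
2nd diffs: -4, -4, -4 (constant).
Newton forward-difference form: b_i = -2 + (-11)·C(i-1,1) + (-4)·C(i-1,2).
At i = 15: i-1 = 14, so b_{15} = -2 - 154 - 364 = -520.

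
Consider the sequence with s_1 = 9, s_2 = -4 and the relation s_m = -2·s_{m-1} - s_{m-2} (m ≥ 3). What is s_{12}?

46

Step forward from the initial values:
s_3 = -1  s_4 = 6  s_5 = -11  s_6 = 16  s_7 = -21  s_8 = 26  s_9 = -31  s_{10} = 36  s_{11} = -41  s_{12} = 46.
(Characteristic roots are -1 and -1.)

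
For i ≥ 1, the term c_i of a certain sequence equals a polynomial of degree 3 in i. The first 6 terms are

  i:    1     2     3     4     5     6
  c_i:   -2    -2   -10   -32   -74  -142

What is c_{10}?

-794

1st diffs: 0, -8, -22, -42, -68.
2nd diffs: -8, -14, -20, -26.
3rd diffs: -6, -6, -6 (constant).
Newton forward-difference form: c_i = -2 + (-8)·C(i-1,2) + (-6)·C(i-1,3).
At i = 10: i-1 = 9, so c_{10} = -2 - 288 - 504 = -794.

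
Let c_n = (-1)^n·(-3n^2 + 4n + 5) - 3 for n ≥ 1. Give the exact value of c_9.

(-1)^9 = -1; -3n^2 + 4n + 5 at n=9 is -202; so c_9 = 199.

199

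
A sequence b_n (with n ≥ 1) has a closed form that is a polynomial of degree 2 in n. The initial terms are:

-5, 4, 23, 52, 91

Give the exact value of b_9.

347

1st diffs: 9, 19, 29, 39.
2nd diffs: 10, 10, 10 (constant).
So b_n = 5n^2 - 6n - 4.
Evaluating at n = 9 gives b_9 = 347.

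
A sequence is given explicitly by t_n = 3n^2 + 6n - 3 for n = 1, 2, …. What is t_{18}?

t_{18} = 3·18^2 + 6·18 - 3 = 1077.

1077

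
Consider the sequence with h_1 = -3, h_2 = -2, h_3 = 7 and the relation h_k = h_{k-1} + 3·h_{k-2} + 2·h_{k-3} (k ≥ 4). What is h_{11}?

Iterate the recurrence:
h_4 = -5, h_5 = 12, h_6 = 11, h_7 = 37, h_8 = 94, h_9 = 227, h_{10} = 583, h_{11} = 1452.

1452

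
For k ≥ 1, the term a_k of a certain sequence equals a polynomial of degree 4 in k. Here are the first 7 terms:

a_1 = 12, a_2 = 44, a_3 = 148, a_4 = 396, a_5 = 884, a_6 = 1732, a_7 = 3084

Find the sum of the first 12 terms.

72744

1st diffs: 32, 104, 248, 488, 848, 1352.
2nd diffs: 72, 144, 240, 360, 504.
3rd diffs: 72, 96, 120, 144.
4th diffs: 24, 24, 24 (constant).
Newton forward-difference form: a_k = 12 + 32·C(k-1,1) + 72·C(k-1,2) + 72·C(k-1,3) + 24·C(k-1,4).
Continuing: …, 5108, 7996, 11964, 17252, …, a_{12} = 24124.
Summing k = 1..12 (12 terms) gives 72744.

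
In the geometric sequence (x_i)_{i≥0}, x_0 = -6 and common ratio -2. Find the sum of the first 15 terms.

-65538

x_i = (-6)·(-2)^(i-0).
S = (-6)·((-2)^15 - 1)/(-2 - 1) = (-6)·(-32768 - 1)/(-3) = -65538.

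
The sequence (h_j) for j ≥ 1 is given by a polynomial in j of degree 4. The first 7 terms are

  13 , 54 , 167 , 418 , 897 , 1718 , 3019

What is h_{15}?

55187

1st diffs: 41, 113, 251, 479, 821, 1301.
2nd diffs: 72, 138, 228, 342, 480.
3rd diffs: 66, 90, 114, 138.
4th diffs: 24, 24, 24 (constant).
So h_j = j^4 + j^3 + 5j^2 + 4j + 2.
Evaluating at j = 15 gives h_{15} = 55187.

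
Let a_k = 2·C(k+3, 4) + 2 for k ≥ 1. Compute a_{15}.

6122

C(18, 4) = 3060, so a_{15} = 6122.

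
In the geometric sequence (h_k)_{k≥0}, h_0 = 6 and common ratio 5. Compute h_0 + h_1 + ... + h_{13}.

h_k = 6·5^(k-0).
S = 6·(5^14 - 1)/(5 - 1) = 6·(6103515625 - 1)/(4) = 9155273436.

9155273436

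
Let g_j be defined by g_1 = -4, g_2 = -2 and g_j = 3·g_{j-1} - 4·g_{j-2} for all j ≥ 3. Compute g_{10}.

g_3 = 10, g_4 = 38, g_5 = 74, g_6 = 70, g_7 = -86, g_8 = -538, g_9 = -1270, g_{10} = -1658.

-1658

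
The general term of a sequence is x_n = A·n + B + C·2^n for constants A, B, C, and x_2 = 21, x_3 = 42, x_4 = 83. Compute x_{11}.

At n = 2, 3, 4: 2A + B + 4C = 21; 3A + B + 8C = 42; 4A + B + 16C = 83.
Subtracting the first from the second: A + 4C = 21.
Subtracting the second from the third: A + 8C = 41.
Solving: C = 5, A = 1, then B = -1.
Hence x_{11} = 1·11 + (-1) + 5·2048 = 10250.

10250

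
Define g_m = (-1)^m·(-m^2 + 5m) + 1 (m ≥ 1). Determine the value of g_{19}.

267

(-1)^19 = -1; -m^2 + 5m at m=19 is -266; so g_{19} = 267.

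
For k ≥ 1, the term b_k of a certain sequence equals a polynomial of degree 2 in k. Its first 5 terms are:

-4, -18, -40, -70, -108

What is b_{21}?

-1804

1st diffs: -14, -22, -30, -38.
2nd diffs: -8, -8, -8 (constant).
Newton forward-difference form: b_k = -4 + (-14)·C(k-1,1) + (-8)·C(k-1,2).
At k = 21: k-1 = 20, so b_{21} = -4 - 280 - 1520 = -1804.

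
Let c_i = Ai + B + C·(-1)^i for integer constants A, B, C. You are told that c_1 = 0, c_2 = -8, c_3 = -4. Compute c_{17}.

At i = 1, 2, 3: A + B - C = 0; 2A + B + C = -8; 3A + B - C = -4.
Subtracting the first from the second: A + 2C = -8.
Subtracting the second from the third: A - 2C = 4.
Solving: C = -3, A = -2, then B = -1.
So c_i = -2·i + (-1) + (-3)·(-1)^i; at i=17 this is -32.

-32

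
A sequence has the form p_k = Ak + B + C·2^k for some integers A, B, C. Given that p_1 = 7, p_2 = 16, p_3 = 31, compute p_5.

At k = 1, 2, 3: A + B + 2C = 7; 2A + B + 4C = 16; 3A + B + 8C = 31.
Subtracting the first from the second: A + 2C = 9.
Subtracting the second from the third: A + 4C = 15.
Solving: C = 3, A = 3, then B = -2.
So p_k = 3·k + (-2) + 3·2^k; at k=5 this is 109.

109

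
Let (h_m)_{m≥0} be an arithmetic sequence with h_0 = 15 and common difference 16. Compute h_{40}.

655

h_m = 15 + (m - 0)·16.
h_{40} = 15 + 40·16 = 655.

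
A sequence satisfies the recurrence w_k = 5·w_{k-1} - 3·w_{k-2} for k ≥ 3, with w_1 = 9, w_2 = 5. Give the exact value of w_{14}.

Step forward from the initial values:
w_3 = -2, w_4 = -25, w_5 = -119, …, w_{11} = -769187, w_{12} = -3309640, w_{13} = -14240639, w_{14} = -61274275.

-61274275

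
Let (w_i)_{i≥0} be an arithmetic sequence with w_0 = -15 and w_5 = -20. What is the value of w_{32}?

-47

Common difference d = (-20 - (-15)) / (5 - 0) = -1.
w_i = -15 + (i - 0)·(-1).
w_{32} = -15 + 32·(-1) = -47.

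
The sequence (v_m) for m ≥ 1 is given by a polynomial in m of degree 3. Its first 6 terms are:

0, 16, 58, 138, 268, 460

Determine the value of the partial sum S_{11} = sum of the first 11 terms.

9130

1st diffs: 16, 42, 80, 130, 192.
2nd diffs: 26, 38, 50, 62.
3rd diffs: 12, 12, 12 (constant).
So v_m = 2m^3 + m^2 - m - 2.
Continuing: …, 726, 1078, 1528, 2088, …, v_{11} = 2770.
Summing m = 1..11 (11 terms) gives 9130.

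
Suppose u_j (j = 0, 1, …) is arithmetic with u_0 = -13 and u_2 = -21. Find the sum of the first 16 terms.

-688

Common difference d = (-21 - (-13)) / (2 - 0) = -4.
u_j = -13 + (j - 0)·(-4).
u_{15} = -73; S = 16·(-13 + (-73))/2 = -688.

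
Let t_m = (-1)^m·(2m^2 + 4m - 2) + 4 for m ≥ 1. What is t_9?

(-1)^9 = -1; 2m^2 + 4m - 2 at m=9 is 196; so t_9 = -192.

-192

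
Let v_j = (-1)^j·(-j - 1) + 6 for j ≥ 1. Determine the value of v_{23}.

(-1)^23 = -1; -j - 1 at j=23 is -24; so v_{23} = 30.

30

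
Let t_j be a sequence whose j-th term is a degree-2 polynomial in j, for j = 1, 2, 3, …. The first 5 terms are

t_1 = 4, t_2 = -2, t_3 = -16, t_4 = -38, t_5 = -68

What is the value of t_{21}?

-1636

1st diffs: -6, -14, -22, -30.
2nd diffs: -8, -8, -8 (constant).
Newton forward-difference form: t_j = 4 + (-6)·C(j-1,1) + (-8)·C(j-1,2).
At j = 21: j-1 = 20, so t_{21} = 4 - 120 - 1520 = -1636.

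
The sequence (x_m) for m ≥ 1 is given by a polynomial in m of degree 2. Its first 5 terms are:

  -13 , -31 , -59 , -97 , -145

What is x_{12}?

1st diffs: -18, -28, -38, -48.
2nd diffs: -10, -10, -10 (constant).
Newton forward-difference form: x_m = -13 + (-18)·C(m-1,1) + (-10)·C(m-1,2).
At m = 12: m-1 = 11, so x_{12} = -13 - 198 - 550 = -761.

-761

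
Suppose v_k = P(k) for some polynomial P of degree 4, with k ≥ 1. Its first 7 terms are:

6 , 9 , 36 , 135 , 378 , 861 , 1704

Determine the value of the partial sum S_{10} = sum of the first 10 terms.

19203

1st diffs: 3, 27, 99, 243, 483, 843.
2nd diffs: 24, 72, 144, 240, 360.
3rd diffs: 48, 72, 96, 120.
4th diffs: 24, 24, 24 (constant).
So v_k = k^4 - 2k^3 - k^2 + 5k + 3.
Continuing: 3051, 5070, 7953.
Summing k = 1..10 (10 terms) gives 19203.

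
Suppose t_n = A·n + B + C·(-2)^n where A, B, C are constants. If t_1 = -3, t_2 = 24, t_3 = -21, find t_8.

The three given values yield: A + B - 2C = -3; 2A + B + 4C = 24; 3A + B - 8C = -21.
Subtracting the first from the second: A + 6C = 27.
Subtracting the second from the third: A - 12C = -45.
Solving: C = 4, A = 3, then B = 2.
So t_n = 3·n + 2 + 4·(-2)^n; at n=8 this is 1050.

1050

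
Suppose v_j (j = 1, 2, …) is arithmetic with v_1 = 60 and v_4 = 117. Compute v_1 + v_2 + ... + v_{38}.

15637

Common difference d = (117 - 60) / (4 - 1) = 19.
v_j = 60 + (j - 1)·19.
v_{38} = 763; S = 38·(60 + 763)/2 = 15637.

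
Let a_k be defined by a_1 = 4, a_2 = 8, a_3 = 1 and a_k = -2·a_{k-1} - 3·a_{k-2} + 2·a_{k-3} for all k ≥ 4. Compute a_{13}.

Step forward from the initial values:
a_4 = -18, a_5 = 49, a_6 = -42, a_7 = -99, a_8 = 422, a_9 = -631, a_{10} = -202, a_{11} = 3141, a_{12} = -6938, a_{13} = 4049.

4049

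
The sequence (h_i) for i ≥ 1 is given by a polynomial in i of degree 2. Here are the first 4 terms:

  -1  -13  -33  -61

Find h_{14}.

1st diffs: -12, -20, -28.
2nd diffs: -8, -8 (constant).
Newton forward-difference form: h_i = -1 + (-12)·C(i-1,1) + (-8)·C(i-1,2).
At i = 14: i-1 = 13, so h_{14} = -1 - 156 - 624 = -781.

-781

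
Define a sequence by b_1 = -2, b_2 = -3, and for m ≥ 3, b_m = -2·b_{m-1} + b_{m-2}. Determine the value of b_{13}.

30098

Applying the relation repeatedly:
b_3 = 4  b_4 = -11  b_5 = 26  …  b_{10} = -2139  b_{11} = 5164  b_{12} = -12467  b_{13} = 30098.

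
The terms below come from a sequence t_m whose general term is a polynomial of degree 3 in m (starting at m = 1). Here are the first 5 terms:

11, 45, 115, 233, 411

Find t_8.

1st diffs: 34, 70, 118, 178.
2nd diffs: 36, 48, 60.
3rd diffs: 12, 12 (constant).
Newton forward-difference form: t_m = 11 + 34·C(m-1,1) + 36·C(m-1,2) + 12·C(m-1,3).
At m = 8: m-1 = 7, so t_8 = 11 + 238 + 756 + 420 = 1425.

1425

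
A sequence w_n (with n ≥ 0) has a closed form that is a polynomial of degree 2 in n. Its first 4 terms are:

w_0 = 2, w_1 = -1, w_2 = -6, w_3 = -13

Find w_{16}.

-286

1st diffs: -3, -5, -7.
2nd diffs: -2, -2 (constant).
Newton forward-difference form: w_n = 2 + (-3)·C(n,1) + (-2)·C(n,2).
At n = 16: n = 16, so w_{16} = 2 - 48 - 240 = -286.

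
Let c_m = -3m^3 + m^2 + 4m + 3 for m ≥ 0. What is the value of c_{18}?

-17097

c_{18} = -3·18^3 + 1·18^2 + 4·18 + 3 = -17097.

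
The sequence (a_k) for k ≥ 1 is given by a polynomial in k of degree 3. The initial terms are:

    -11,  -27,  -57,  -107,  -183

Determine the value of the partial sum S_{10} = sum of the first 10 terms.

-3770

1st diffs: -16, -30, -50, -76.
2nd diffs: -14, -20, -26.
3rd diffs: -6, -6 (constant).
So a_k = -k^3 - k^2 - 6k - 3.
Continuing: …, -291, -437, -627, -867, …, a_{10} = -1163.
Summing k = 1..10 (10 terms) gives -3770.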